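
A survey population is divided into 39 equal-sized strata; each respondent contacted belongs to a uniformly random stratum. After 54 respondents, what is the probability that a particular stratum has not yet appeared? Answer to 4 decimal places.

0.2459

On each respondent the fixed stratum fails to appear with probability 38/39.
P(still missing after 54) = (38/39)^54 = 0.24594.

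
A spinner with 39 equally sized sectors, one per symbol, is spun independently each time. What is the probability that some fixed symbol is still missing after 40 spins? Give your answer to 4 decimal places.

Each spin misses the fixed symbol with probability (39-1)/39 = 38/39, independently.
P(still missing after 40) = (38/39)^40 = 0.35380.

0.3538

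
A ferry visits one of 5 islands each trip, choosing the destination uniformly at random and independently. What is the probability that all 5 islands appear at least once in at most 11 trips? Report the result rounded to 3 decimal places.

By inclusion–exclusion over which islands are missing,
P(all seen) = Σ_{j=0}^{5} (-1)^j C(5,j)((5-j)/5)^11
= 1.0000 - 0.4295 + 0.0363 - 0.0004 + 0.0000 - 0.0000
= 0.6064.

0.606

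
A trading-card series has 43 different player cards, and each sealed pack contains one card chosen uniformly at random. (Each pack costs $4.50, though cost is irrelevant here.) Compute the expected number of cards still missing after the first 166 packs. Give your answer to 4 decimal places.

0.8651

For each card, P(unseen after 166) = (42/43)^166 = 0.02012.
By linearity of expectation, E[unseen] = 43·(42/43)^166 = 0.86514.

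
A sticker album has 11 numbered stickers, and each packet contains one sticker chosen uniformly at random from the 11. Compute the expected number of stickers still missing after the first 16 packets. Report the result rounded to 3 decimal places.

For each sticker, P(unseen after 16) = (10/11)^16 = 0.2176.
By linearity of expectation, E[unseen] = 11·(10/11)^16 = 2.3939.

2.394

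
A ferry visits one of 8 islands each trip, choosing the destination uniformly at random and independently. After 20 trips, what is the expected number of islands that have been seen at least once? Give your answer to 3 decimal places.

7.446

For each island, P(seen in 20 trips) = 1 - (7/8)^20 = 0.9308.
By linearity of expectation, E[distinct seen] = 8·(1 - (7/8)^20) = 7.4463.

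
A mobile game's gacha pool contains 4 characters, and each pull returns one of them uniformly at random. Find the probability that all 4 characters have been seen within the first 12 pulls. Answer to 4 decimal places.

0.8748

By inclusion–exclusion over which characters are missing,
P(all seen) = Σ_{j=0}^{4} (-1)^j C(4,j)((4-j)/4)^12
= 1.00000 - 0.12671 + 0.00146 - 0.00000 + 0.00000
= 0.87476.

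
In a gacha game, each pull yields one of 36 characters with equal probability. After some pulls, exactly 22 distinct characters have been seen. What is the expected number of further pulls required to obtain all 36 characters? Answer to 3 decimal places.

With k distinct characters already seen, the next new one takes an expected 36/(36-k) pulls.
Sum over k = 22,...,35: E = 36/14 + 36/13 + 36/12 + ... + 36/2 + 36/1 = 117.0562.

117.056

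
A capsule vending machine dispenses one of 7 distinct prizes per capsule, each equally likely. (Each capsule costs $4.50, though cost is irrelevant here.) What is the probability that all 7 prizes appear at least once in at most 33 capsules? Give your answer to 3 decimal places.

Let A_i be the event that prize i is missing after 33 capsules. By inclusion–exclusion on the A_i,
P(all seen) = Σ_{j=0}^{7} (-1)^j C(7,j)((7-j)/7)^33
= 1.0000 - 0.0432 + 0.0003 - 0.0000 + 0.0000 - 0.0000 + 0.0000 - 0.0000
= 0.9571.

0.957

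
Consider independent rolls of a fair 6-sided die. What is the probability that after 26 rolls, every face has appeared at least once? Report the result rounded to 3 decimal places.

Let A_i be the event that face i is missing after 26 rolls. By inclusion–exclusion on the A_i,
P(all seen) = Σ_{j=0}^{6} (-1)^j C(6,j)((6-j)/6)^26
= 1.0000 - 0.0524 + 0.0004 - 0.0000 + 0.0000 - 0.0000 + 0.0000
= 0.9480.

0.948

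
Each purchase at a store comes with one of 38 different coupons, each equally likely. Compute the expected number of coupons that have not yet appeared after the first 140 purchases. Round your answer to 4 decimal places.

0.9085

For each coupon, P(unseen after 140) = (37/38)^140 = 0.02391.
By linearity of expectation, E[unseen] = 38·(37/38)^140 = 0.90849.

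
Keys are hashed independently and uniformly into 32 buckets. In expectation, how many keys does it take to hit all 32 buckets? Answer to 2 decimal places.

The wait to go from k to k+1 distinct buckets is geometric with mean 32/(32-k).
E[T] = 32/32 + 32/31 + 32/30 + ... + 32/2 + 32/1 = 32·H_{32}.
H_{32} = 4.058, so E[T] = 129.872.

129.87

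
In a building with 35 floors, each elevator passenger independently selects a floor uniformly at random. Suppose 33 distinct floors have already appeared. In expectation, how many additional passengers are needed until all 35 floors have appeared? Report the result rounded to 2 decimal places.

The wait to go from k to k+1 distinct floors is geometric with mean 35/(35-k).
Sum over k = 33,...,34: E = 35/2 + 35/1 = 52.500.

52.50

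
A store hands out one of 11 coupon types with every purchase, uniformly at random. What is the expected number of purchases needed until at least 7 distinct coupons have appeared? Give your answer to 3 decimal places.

10.302

Going from k to k+1 distinct takes a geometric number of purchases with mean 11/(11-k).
Sum over k = 0,...,6: E = 11/11 + 11/10 + 11/9 + ... + 11/6 + 11/5 = 10.3020.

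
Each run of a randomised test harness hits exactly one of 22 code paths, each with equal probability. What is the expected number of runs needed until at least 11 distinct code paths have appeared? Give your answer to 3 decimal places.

14.761

With k distinct code paths already seen, the next new one arrives after an expected 22/(22-k) runs.
Sum over k = 0,...,10: E = 22/22 + 22/21 + 22/20 + ... + 22/13 + 22/12 = 14.7606.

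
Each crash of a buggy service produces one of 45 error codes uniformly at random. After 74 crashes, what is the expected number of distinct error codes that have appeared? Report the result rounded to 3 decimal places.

For each error code, P(seen in 74 crashes) = 1 - (44/45)^74 = 0.8104.
By linearity of expectation, E[distinct seen] = 45·(1 - (44/45)^74) = 36.4693.

36.469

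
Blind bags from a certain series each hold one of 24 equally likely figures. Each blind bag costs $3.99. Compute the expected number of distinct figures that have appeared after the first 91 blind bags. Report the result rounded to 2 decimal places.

For each figure, P(seen in 91 blind bags) = 1 - (23/24)^91 = 0.979.
By linearity of expectation, E[distinct seen] = 24·(1 - (23/24)^91) = 23.501.

23.50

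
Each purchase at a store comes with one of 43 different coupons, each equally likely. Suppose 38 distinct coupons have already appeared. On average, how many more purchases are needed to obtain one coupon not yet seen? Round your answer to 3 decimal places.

The number of purchases until the next new coupon is geometric with success probability 5/43, so its mean is 43/5.
E = 43/5 = 8.6000.

8.600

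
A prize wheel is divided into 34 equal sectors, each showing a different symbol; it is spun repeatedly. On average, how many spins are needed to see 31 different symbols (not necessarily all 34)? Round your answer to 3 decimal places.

With k distinct symbols already seen, the next new one arrives after an expected 34/(34-k) spins.
Sum over k = 0,...,30: E = 34/34 + 34/33 + 34/32 + ... + 34/5 + 34/4 = 77.6858.

77.686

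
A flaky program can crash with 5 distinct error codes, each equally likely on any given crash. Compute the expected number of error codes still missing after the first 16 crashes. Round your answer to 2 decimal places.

0.14

For each error code, P(unseen after 16) = (4/5)^16 = 0.028.
By linearity of expectation, E[unseen] = 5·(4/5)^16 = 0.141.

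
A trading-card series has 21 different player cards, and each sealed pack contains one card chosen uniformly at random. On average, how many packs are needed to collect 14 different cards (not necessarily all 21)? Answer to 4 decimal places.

22.1025

Going from k to k+1 distinct takes a geometric number of packs with mean 21/(21-k).
Sum over k = 0,...,13: E = 21/21 + 21/20 + 21/19 + ... + 21/9 + 21/8 = 22.10253.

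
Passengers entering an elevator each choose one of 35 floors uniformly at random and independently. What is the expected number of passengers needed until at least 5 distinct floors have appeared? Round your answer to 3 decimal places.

5.313

With k distinct floors already seen, the next new one arrives after an expected 35/(35-k) passengers.
Sum over k = 0,...,4: E = 35/35 + 35/34 + 35/33 + 35/32 + 35/31 = 5.3128.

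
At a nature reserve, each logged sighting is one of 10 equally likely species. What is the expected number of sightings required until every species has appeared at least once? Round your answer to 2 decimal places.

The wait to go from k to k+1 distinct species is geometric with mean 10/(10-k).
E[T] = 10/10 + 10/9 + 10/8 + ... + 10/2 + 10/1 = 10·H_{10}.
H_{10} = 2.929, so E[T] = 29.290.

29.29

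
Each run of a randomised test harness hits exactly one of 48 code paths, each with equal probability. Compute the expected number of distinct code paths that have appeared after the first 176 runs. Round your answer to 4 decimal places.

For each code path, P(seen in 176 runs) = 1 - (47/48)^176 = 0.97541.
By linearity of expectation, E[distinct seen] = 48·(1 - (47/48)^176) = 46.81966.

46.8197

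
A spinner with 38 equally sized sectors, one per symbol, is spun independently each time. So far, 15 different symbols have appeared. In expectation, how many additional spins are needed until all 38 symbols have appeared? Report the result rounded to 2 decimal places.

141.90

With k distinct symbols already seen, the next new one takes an expected 38/(38-k) spins.
Sum over k = 15,...,37: E = 38/23 + 38/22 + 38/21 + ... + 38/2 + 38/1 = 141.903.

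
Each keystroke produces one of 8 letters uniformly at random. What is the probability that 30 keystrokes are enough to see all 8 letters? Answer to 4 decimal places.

0.8593

By inclusion–exclusion over which letters are missing,
P(all seen) = Σ_{j=0}^{8} (-1)^j C(8,j)((8-j)/8)^30
= 1.00000 - 0.14566 + 0.00500 - 0.00004 + 0.00000 - 0.00000 + 0.00000 - 0.00000 + 0.00000
= 0.85930.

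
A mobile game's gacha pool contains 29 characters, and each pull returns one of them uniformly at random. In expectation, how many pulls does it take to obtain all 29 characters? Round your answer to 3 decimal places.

After k distinct characters have appeared, the next pull gives a new one with probability (29-k)/29, so the expected wait for the (k+1)-th is 29/(29-k).
E[T] = 29/29 + 29/28 + 29/27 + ... + 29/2 + 29/1 = 29·H_{29}.
H_{29} = 3.9617, so E[T] = 114.8880.

114.888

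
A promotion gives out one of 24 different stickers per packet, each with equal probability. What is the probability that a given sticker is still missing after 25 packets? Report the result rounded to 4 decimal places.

0.3451

On each packet the fixed sticker fails to appear with probability 23/24.
P(still missing after 25) = (23/24)^25 = 0.34508.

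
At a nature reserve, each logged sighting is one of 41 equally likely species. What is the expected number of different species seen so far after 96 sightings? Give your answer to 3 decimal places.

For each species, P(seen in 96 sightings) = 1 - (40/41)^96 = 0.9066.
By linearity of expectation, E[distinct seen] = 41·(1 - (40/41)^96) = 37.1692.

37.169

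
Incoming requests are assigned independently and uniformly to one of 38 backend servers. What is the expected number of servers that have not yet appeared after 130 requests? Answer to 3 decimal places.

For each server, P(unseen after 130) = (37/38)^130 = 0.0312.
By linearity of expectation, E[unseen] = 38·(37/38)^130 = 1.1862.

1.186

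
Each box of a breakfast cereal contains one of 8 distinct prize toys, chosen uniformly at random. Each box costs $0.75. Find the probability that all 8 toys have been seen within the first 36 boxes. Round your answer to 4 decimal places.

0.9355

Let A_i be the event that toy i is missing after 36 boxes. By inclusion–exclusion on the A_i,
P(all seen) = Σ_{j=0}^{8} (-1)^j C(8,j)((8-j)/8)^36
= 1.00000 - 0.06537 + 0.00089 - 0.00000 + 0.00000 - 0.00000 + 0.00000 - 0.00000 + 0.00000
= 0.93552.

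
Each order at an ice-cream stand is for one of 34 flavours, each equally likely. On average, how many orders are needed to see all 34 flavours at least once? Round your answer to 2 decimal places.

The wait to go from k to k+1 distinct flavours is geometric with mean 34/(34-k).
E[T] = 34/34 + 34/33 + 34/32 + ... + 34/2 + 34/1 = 34·H_{34}.
H_{34} = 4.118, so E[T] = 140.019.

140.02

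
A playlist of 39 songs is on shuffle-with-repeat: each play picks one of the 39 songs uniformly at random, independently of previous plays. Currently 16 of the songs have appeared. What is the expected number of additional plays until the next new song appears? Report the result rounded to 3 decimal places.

Each play yields a new song with probability (39-16)/39 = 23/39, so the wait is geometric with mean 39/23.
E = 39/23 = 1.6957.

1.696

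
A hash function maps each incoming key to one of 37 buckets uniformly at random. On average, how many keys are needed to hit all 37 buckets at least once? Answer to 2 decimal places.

After k distinct buckets have appeared, the next key gives a new one with probability (37-k)/37, so the expected wait for the (k+1)-th is 37/(37-k).
E[T] = 37/37 + 37/36 + 37/35 + ... + 37/2 + 37/1 = 37·H_{37}.
H_{37} = 4.202, so E[T] = 155.459.

155.46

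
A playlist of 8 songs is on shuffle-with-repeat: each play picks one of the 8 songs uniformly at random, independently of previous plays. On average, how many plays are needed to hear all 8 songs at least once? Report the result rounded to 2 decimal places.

21.74

The wait to go from k to k+1 distinct songs is geometric with mean 8/(8-k).
E[T] = 8/8 + 8/7 + 8/6 + ... + 8/2 + 8/1 = 8·H_{8}.
H_{8} = 2.718, so E[T] = 21.743.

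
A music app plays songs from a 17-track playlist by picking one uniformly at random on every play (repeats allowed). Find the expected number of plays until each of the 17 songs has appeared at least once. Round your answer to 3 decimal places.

58.472

After k distinct songs have appeared, the next play gives a new one with probability (17-k)/17, so the expected wait for the (k+1)-th is 17/(17-k).
E[T] = 17/17 + 17/16 + 17/15 + ... + 17/2 + 17/1 = 17·H_{17}.
H_{17} = 3.4396, so E[T] = 58.4724.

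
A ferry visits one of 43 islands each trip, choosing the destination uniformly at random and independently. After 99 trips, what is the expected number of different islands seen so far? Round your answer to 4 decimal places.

For each island, P(seen in 99 trips) = 1 - (42/43)^99 = 0.90266.
By linearity of expectation, E[distinct seen] = 43·(1 - (42/43)^99) = 38.81427.

38.8143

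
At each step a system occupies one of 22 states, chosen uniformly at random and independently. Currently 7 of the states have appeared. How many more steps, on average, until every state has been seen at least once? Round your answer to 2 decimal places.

73.00

From k distinct to k+1 distinct takes on average 22/(22-k) steps.
Sum over k = 7,...,21: E = 22/15 + 22/14 + 22/13 + ... + 22/2 + 22/1 = 73.001.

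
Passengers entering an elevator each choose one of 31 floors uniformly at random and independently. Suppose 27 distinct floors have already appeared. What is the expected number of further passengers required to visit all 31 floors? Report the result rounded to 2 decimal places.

64.58

From k distinct to k+1 distinct takes on average 31/(31-k) passengers.
Sum over k = 27,...,30: E = 31/4 + 31/3 + 31/2 + 31/1 = 64.583.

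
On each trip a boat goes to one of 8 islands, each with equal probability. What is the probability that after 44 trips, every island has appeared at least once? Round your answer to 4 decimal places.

Let A_i be the event that island i is missing after 44 trips. By inclusion–exclusion on the A_i,
P(all seen) = Σ_{j=0}^{8} (-1)^j C(8,j)((8-j)/8)^44
= 1.00000 - 0.02246 + 0.00009 - 0.00000 + 0.00000 - 0.00000 + 0.00000 - 0.00000 + 0.00000
= 0.97763.

0.9776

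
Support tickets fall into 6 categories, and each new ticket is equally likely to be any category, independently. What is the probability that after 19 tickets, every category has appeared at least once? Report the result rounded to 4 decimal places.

0.8189

Let A_i be the event that category i is missing after 19 tickets. By inclusion–exclusion on the A_i,
P(all seen) = Σ_{j=0}^{6} (-1)^j C(6,j)((6-j)/6)^19
= 1.00000 - 0.18781 + 0.00677 - 0.00004 + 0.00000 - 0.00000 + 0.00000
= 0.81892.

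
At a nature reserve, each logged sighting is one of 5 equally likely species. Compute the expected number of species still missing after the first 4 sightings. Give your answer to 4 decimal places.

For each species, P(unseen after 4) = (4/5)^4 = 0.40960.
By linearity of expectation, E[unseen] = 5·(4/5)^4 = 2.04800.

2.0480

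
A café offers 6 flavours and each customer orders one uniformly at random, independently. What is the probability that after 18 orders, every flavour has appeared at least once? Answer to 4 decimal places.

By inclusion–exclusion over which flavours are missing,
P(all seen) = Σ_{j=0}^{6} (-1)^j C(6,j)((6-j)/6)^18
= 1.00000 - 0.22537 + 0.01015 - 0.00008 + 0.00000 - 0.00000 + 0.00000
= 0.78471.

0.7847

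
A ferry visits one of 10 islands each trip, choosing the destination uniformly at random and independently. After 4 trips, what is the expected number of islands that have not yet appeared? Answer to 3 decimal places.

6.561

For each island, P(unseen after 4) = (9/10)^4 = 0.6561.
By linearity of expectation, E[unseen] = 10·(9/10)^4 = 6.5610.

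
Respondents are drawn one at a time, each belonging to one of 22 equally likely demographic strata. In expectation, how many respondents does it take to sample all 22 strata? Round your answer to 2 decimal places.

81.20

The wait to go from k to k+1 distinct strata is geometric with mean 22/(22-k).
E[T] = 22/22 + 22/21 + 22/20 + ... + 22/2 + 22/1 = 22·H_{22}.
H_{22} = 3.691, so E[T] = 81.198.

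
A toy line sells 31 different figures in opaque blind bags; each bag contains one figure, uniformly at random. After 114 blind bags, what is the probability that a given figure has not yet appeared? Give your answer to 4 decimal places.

Each blind bag misses the fixed figure with probability (31-1)/31 = 30/31, independently.
P(still missing after 114) = (30/31)^114 = 0.02380.

0.0238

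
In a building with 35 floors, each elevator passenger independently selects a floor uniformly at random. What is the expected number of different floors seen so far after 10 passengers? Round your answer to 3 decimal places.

For each floor, P(seen in 10 passengers) = 1 - (34/35)^10 = 0.2516.
By linearity of expectation, E[distinct seen] = 35·(1 - (34/35)^10) = 8.8075.

8.808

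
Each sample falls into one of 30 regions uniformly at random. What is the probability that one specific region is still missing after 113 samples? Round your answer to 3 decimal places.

Each sample misses the fixed region with probability (30-1)/30 = 29/30, independently.
P(still missing after 113) = (29/30)^113 = 0.0217.

0.022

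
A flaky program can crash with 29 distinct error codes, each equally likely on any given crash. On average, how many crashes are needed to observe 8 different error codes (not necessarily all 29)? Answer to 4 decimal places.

With k distinct error codes already seen, the next new one arrives after an expected 29/(29-k) crashes.
Sum over k = 0,...,7: E = 29/29 + 29/28 + 29/27 + ... + 29/23 + 29/22 = 9.17256.

9.1726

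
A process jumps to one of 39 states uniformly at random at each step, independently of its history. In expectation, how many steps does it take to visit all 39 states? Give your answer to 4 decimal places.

The wait to go from k to k+1 distinct states is geometric with mean 39/(39-k).
E[T] = 39/39 + 39/38 + 39/37 + ... + 39/2 + 39/1 = 39·H_{39}.
H_{39} = 4.25354, so E[T] = 165.88818.

165.8882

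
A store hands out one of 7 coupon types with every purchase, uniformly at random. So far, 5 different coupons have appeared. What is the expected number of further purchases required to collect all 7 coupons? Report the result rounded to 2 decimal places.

10.50

With k distinct coupons already seen, the next new one takes an expected 7/(7-k) purchases.
Sum over k = 5,...,6: E = 7/2 + 7/1 = 10.500.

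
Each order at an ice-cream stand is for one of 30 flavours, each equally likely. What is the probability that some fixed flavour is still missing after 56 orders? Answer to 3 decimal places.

0.150

On each order the fixed flavour fails to appear with probability 29/30.
P(still missing after 56) = (29/30)^56 = 0.1498.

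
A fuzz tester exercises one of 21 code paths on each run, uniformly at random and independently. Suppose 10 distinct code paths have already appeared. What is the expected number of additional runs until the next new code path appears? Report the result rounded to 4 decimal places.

1.9091

The number of runs until the next new code path is geometric with success probability 11/21, so its mean is 21/11.
E = 21/11 = 1.90909.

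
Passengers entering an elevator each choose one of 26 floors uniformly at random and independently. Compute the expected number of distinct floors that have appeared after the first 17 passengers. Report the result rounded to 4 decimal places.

For each floor, P(seen in 17 passengers) = 1 - (25/26)^17 = 0.48663.
By linearity of expectation, E[distinct seen] = 26·(1 - (25/26)^17) = 12.65230.

12.6523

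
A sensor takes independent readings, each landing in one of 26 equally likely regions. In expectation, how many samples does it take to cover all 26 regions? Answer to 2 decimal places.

After k distinct regions have appeared, the next sample gives a new one with probability (26-k)/26, so the expected wait for the (k+1)-th is 26/(26-k).
E[T] = 26/26 + 26/25 + 26/24 + ... + 26/2 + 26/1 = 26·H_{26}.
H_{26} = 3.854, so E[T] = 100.215.

100.21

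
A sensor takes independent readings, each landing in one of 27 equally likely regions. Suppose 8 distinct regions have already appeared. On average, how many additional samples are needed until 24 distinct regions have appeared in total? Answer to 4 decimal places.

From k distinct to k+1 distinct takes on average 27/(27-k) samples.
Sum over k = 8,...,23: E = 27/19 + 27/18 + 27/17 + ... + 27/5 + 27/4 = 46.28897.

46.2890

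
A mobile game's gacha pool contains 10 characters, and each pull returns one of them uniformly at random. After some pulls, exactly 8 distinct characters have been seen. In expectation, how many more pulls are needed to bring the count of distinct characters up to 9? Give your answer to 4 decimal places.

5.0000

With k distinct characters already seen, the next new one takes an expected 10/(10-k) pulls.
Only the k = 8 term is needed: E = 10/2 = 5.00000.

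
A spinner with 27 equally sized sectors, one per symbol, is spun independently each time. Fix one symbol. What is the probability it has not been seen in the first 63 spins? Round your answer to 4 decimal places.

Each spin misses the fixed symbol with probability (27-1)/27 = 26/27, independently.
P(still missing after 63) = (26/27)^63 = 0.09277.

0.0928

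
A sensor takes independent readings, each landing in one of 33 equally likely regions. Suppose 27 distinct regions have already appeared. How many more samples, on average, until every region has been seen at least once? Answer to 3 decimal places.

With k distinct regions already seen, the next new one takes an expected 33/(33-k) samples.
Sum over k = 27,...,32: E = 33/6 + 33/5 + 33/4 + 33/3 + 33/2 + 33/1 = 80.8500.

80.850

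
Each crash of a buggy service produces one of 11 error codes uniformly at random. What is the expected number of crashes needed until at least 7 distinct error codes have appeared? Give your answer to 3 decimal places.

10.302

With k distinct error codes already seen, the next new one arrives after an expected 11/(11-k) crashes.
Sum over k = 0,...,6: E = 11/11 + 11/10 + 11/9 + ... + 11/6 + 11/5 = 10.3020.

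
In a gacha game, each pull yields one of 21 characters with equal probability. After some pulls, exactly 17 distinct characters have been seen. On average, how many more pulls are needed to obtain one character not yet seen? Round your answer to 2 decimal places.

5.25

The number of pulls until the next new character is geometric with success probability 4/21, so its mean is 21/4.
E = 21/4 = 5.250.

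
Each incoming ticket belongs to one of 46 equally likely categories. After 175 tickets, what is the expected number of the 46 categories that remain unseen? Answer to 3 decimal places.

0.982

For each category, P(unseen after 175) = (45/46)^175 = 0.0214.
By linearity of expectation, E[unseen] = 46·(45/46)^175 = 0.9825.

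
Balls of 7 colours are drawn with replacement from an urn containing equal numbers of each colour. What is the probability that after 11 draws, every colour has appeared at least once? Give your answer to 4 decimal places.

0.1631

Let A_i be the event that colour i is missing after 11 draws. By inclusion–exclusion on the A_i,
P(all seen) = Σ_{j=0}^{7} (-1)^j C(7,j)((7-j)/7)^11
= 1.00000 - 1.28435 + 0.51857 - 0.07424 + 0.00314 - 0.00002 + 0.00000 - 0.00000
= 0.16310.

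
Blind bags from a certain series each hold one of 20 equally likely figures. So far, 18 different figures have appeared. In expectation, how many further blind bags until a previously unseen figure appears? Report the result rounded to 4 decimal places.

10.0000

The number of blind bags until the next new figure is geometric with success probability 2/20, so its mean is 20/2.
E = 20/2 = 10.00000.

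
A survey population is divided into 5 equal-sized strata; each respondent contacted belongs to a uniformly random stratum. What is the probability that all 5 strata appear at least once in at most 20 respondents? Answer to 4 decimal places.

Let A_i be the event that stratum i is missing after 20 respondents. By inclusion–exclusion on the A_i,
P(all seen) = Σ_{j=0}^{5} (-1)^j C(5,j)((5-j)/5)^20
= 1.00000 - 0.05765 + 0.00037 - 0.00000 + 0.00000 - 0.00000
= 0.94272.

0.9427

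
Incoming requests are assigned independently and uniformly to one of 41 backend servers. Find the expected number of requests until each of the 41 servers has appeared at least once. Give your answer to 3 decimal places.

176.420

The wait to go from k to k+1 distinct servers is geometric with mean 41/(41-k).
E[T] = 41/41 + 41/40 + 41/39 + ... + 41/2 + 41/1 = 41·H_{41}.
H_{41} = 4.3029, so E[T] = 176.4203.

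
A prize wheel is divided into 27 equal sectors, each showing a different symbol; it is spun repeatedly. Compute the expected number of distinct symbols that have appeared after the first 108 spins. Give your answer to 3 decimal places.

26.542

For each symbol, P(seen in 108 spins) = 1 - (26/27)^108 = 0.9830.
By linearity of expectation, E[distinct seen] = 27·(1 - (26/27)^108) = 26.5416.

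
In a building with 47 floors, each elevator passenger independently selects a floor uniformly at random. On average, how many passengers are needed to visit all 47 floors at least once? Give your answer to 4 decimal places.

After k distinct floors have appeared, the next passenger gives a new one with probability (47-k)/47, so the expected wait for the (k+1)-th is 47/(47-k).
E[T] = 47/47 + 47/46 + 47/45 + ... + 47/2 + 47/1 = 47·H_{47}.
H_{47} = 4.43796, so E[T] = 208.58430.

208.5843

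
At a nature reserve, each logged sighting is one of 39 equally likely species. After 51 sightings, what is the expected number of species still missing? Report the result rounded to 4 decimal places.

10.3689

For each species, P(unseen after 51) = (38/39)^51 = 0.26587.
By linearity of expectation, E[unseen] = 39·(38/39)^51 = 10.36891.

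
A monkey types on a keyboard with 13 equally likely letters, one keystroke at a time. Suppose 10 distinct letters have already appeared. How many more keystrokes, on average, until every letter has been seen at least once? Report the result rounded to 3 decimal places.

23.833

With k distinct letters already seen, the next new one takes an expected 13/(13-k) keystrokes.
Sum over k = 10,...,12: E = 13/3 + 13/2 + 13/1 = 23.8333.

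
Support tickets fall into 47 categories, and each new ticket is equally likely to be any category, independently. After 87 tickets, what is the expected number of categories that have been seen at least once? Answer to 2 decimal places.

For each category, P(seen in 87 tickets) = 1 - (46/47)^87 = 0.846.
By linearity of expectation, E[distinct seen] = 47·(1 - (46/47)^87) = 39.764.

39.76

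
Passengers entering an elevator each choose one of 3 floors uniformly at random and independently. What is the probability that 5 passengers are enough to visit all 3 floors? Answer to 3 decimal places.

By inclusion–exclusion over which floors are missing,
P(all seen) = Σ_{j=0}^{3} (-1)^j C(3,j)((3-j)/3)^5
= 1.0000 - 0.3951 + 0.0123 - 0.0000
= 0.6173.

0.617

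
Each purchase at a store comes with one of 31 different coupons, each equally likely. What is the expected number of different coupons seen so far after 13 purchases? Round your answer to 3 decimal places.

10.759

For each coupon, P(seen in 13 purchases) = 1 - (30/31)^13 = 0.3471.
By linearity of expectation, E[distinct seen] = 31·(1 - (30/31)^13) = 10.7588.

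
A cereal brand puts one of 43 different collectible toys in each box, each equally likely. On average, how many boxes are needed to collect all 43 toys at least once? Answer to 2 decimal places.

187.05

The wait to go from k to k+1 distinct toys is geometric with mean 43/(43-k).
E[T] = 43/43 + 43/42 + 43/41 + ... + 43/2 + 43/1 = 43·H_{43}.
H_{43} = 4.350, so E[T] = 187.050.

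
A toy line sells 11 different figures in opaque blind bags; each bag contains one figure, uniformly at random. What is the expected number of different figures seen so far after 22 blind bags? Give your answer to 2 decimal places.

9.65

For each figure, P(seen in 22 blind bags) = 1 - (10/11)^22 = 0.877.
By linearity of expectation, E[distinct seen] = 11·(1 - (10/11)^22) = 9.649.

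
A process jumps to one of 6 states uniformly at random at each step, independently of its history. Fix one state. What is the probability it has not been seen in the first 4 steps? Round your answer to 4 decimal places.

0.4823

Each step misses the fixed state with probability (6-1)/6 = 5/6, independently.
P(still missing after 4) = (5/6)^4 = 0.48225.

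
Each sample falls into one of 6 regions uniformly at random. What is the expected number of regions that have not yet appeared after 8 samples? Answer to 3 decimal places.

For each region, P(unseen after 8) = (5/6)^8 = 0.2326.
By linearity of expectation, E[unseen] = 6·(5/6)^8 = 1.3954.

1.395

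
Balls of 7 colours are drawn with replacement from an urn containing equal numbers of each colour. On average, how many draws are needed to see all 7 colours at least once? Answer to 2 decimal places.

18.15

After k distinct colours have appeared, the next draw gives a new one with probability (7-k)/7, so the expected wait for the (k+1)-th is 7/(7-k).
E[T] = 7/7 + 7/6 + 7/5 + ... + 7/2 + 7/1 = 7·H_{7}.
H_{7} = 2.593, so E[T] = 18.150.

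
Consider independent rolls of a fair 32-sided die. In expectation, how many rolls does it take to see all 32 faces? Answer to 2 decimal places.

After k distinct faces have appeared, the next roll gives a new one with probability (32-k)/32, so the expected wait for the (k+1)-th is 32/(32-k).
E[T] = 32/32 + 32/31 + 32/30 + ... + 32/2 + 32/1 = 32·H_{32}.
H_{32} = 4.058, so E[T] = 129.872.

129.87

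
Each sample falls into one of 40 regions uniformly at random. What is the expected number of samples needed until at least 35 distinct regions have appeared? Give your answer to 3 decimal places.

79.808

Going from k to k+1 distinct takes a geometric number of samples with mean 40/(40-k).
Sum over k = 0,...,34: E = 40/40 + 40/39 + 40/38 + ... + 40/7 + 40/6 = 79.8084.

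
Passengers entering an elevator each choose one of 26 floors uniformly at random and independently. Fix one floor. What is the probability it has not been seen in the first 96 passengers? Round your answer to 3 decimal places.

0.023

On each passenger the fixed floor fails to appear with probability 25/26.
P(still missing after 96) = (25/26)^96 = 0.0232.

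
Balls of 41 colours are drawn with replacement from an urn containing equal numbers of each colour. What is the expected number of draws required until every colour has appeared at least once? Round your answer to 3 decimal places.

The wait to go from k to k+1 distinct colours is geometric with mean 41/(41-k).
E[T] = 41/41 + 41/40 + 41/39 + ... + 41/2 + 41/1 = 41·H_{41}.
H_{41} = 4.3029, so E[T] = 176.4203.

176.420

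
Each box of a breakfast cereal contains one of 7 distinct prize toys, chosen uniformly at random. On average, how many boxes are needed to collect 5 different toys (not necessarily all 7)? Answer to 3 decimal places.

Going from k to k+1 distinct takes a geometric number of boxes with mean 7/(7-k).
Sum over k = 0,...,4: E = 7/7 + 7/6 + 7/5 + 7/4 + 7/3 = 7.6500.

7.650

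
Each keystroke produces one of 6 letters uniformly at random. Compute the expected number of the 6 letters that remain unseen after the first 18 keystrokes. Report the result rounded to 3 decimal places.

For each letter, P(unseen after 18) = (5/6)^18 = 0.0376.
By linearity of expectation, E[unseen] = 6·(5/6)^18 = 0.2254.

0.225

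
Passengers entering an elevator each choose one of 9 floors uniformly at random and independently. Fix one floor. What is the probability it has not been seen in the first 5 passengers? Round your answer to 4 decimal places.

0.5549

Each passenger misses the fixed floor with probability (9-1)/9 = 8/9, independently.
P(still missing after 5) = (8/9)^5 = 0.55493.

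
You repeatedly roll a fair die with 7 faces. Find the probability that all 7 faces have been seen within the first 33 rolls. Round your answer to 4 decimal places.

By inclusion–exclusion over which faces are missing,
P(all seen) = Σ_{j=0}^{7} (-1)^j C(7,j)((7-j)/7)^33
= 1.00000 - 0.04324 + 0.00032 - 0.00000 + 0.00000 - 0.00000 + 0.00000 - 0.00000
= 0.95708.

0.9571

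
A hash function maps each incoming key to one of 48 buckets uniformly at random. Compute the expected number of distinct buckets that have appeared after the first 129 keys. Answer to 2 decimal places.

For each bucket, P(seen in 129 keys) = 1 - (47/48)^129 = 0.934.
By linearity of expectation, E[distinct seen] = 48·(1 - (47/48)^129) = 44.825.

44.82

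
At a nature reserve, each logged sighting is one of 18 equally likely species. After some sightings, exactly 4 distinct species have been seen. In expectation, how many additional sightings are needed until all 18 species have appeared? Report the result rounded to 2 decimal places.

58.53

From k distinct to k+1 distinct takes on average 18/(18-k) sightings.
Sum over k = 4,...,17: E = 18/14 + 18/13 + 18/12 + ... + 18/2 + 18/1 = 58.528.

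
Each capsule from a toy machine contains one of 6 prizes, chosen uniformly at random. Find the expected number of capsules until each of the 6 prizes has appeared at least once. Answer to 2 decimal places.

14.70

After k distinct prizes have appeared, the next capsule gives a new one with probability (6-k)/6, so the expected wait for the (k+1)-th is 6/(6-k).
E[T] = 6/6 + 6/5 + 6/4 + 6/3 + 6/2 + 6/1 = 6·H_{6}.
H_{6} = 2.450, so E[T] = 14.700.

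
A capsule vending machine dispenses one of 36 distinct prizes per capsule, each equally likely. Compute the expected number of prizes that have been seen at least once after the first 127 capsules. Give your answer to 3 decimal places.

34.994

For each prize, P(seen in 127 capsules) = 1 - (35/36)^127 = 0.9721.
By linearity of expectation, E[distinct seen] = 36·(1 - (35/36)^127) = 34.9942.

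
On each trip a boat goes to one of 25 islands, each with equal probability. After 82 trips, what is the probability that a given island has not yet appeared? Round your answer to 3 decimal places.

On each trip the fixed island fails to appear with probability 24/25.
P(still missing after 82) = (24/25)^82 = 0.0352.

0.035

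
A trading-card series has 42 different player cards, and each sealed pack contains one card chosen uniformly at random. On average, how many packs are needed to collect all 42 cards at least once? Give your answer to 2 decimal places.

After k distinct cards have appeared, the next pack gives a new one with probability (42-k)/42, so the expected wait for the (k+1)-th is 42/(42-k).
E[T] = 42/42 + 42/41 + 42/40 + ... + 42/2 + 42/1 = 42·H_{42}.
H_{42} = 4.327, so E[T] = 181.723.

181.72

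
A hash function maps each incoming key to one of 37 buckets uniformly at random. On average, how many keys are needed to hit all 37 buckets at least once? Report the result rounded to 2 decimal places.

Split into phases: going from k distinct to k+1 distinct takes on average 37/(37-k) keys.
E[T] = 37/37 + 37/36 + 37/35 + ... + 37/2 + 37/1 = 37·H_{37}.
H_{37} = 4.202, so E[T] = 155.459.

155.46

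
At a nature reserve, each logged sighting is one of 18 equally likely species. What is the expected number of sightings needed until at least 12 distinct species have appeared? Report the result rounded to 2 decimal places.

With k distinct species already seen, the next new one arrives after an expected 18/(18-k) sightings.
Sum over k = 0,...,11: E = 18/18 + 18/17 + 18/16 + ... + 18/8 + 18/7 = 18.812.

18.81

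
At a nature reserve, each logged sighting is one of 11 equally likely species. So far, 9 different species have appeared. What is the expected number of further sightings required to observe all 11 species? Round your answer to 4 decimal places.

The wait to go from k to k+1 distinct species is geometric with mean 11/(11-k).
Sum over k = 9,...,10: E = 11/2 + 11/1 = 16.50000.

16.5000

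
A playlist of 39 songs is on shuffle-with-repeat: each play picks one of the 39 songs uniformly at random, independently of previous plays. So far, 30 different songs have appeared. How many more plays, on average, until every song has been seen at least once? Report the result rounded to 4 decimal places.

The wait to go from k to k+1 distinct songs is geometric with mean 39/(39-k).
Sum over k = 30,...,38: E = 39/9 + 39/8 + 39/7 + ... + 39/2 + 39/1 = 110.32976.

110.3298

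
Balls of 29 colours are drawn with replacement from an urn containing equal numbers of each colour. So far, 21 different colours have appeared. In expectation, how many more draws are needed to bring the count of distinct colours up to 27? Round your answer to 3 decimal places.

From k distinct to k+1 distinct takes on average 29/(29-k) draws.
Sum over k = 21,...,26: E = 29/8 + 29/7 + 29/6 + 29/5 + 29/4 + 29/3 = 35.3179.

35.318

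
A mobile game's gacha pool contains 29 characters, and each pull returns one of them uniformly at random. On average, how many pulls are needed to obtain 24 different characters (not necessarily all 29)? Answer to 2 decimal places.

48.67

Going from k to k+1 distinct takes a geometric number of pulls with mean 29/(29-k).
Sum over k = 0,...,23: E = 29/29 + 29/28 + 29/27 + ... + 29/7 + 29/6 = 48.671.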